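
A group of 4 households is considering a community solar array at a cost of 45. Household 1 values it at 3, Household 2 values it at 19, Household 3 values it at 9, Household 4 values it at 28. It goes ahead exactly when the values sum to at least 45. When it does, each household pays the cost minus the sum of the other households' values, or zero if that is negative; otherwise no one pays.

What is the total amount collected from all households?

Total value 59 ≥ cost 45, so it is built.
Household 1: others sum to 56; max(0, 45 - 56) = 0.
Household 2: others sum to 40; max(0, 45 - 40) = 5.
Household 3: others sum to 50; max(0, 45 - 50) = 0.
Household 4: others sum to 31; max(0, 45 - 31) = 14.
Total collected = 0 + 5 + 0 + 14 = 19.

19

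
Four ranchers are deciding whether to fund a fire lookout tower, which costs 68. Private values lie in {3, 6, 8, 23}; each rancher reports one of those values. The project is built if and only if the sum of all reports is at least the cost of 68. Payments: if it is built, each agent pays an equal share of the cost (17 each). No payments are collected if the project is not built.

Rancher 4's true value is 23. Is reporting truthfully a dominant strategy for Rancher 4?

Check each profile of the others' reports and compare truth against every alternative report.
Others report (3, 23, 23): truth gives 6, best alternative gives 0.
Others report (6, 23, 23): truth gives 6, best alternative gives 0.
Others report (8, 23, 23): truth gives 6, best alternative gives 0.
Others report (23, 3, 23): truth gives 6, best alternative gives 0.
Others report (23, 6, 23): truth gives 6, best alternative gives 0.
Others report (23, 8, 23): truth gives 6, best alternative gives 0.
(Remaining 58 profiles checked similarly; truth is weakly best in each.)
In every case the truthful report is at least as good as any alternative, so it is a dominant strategy.

Yes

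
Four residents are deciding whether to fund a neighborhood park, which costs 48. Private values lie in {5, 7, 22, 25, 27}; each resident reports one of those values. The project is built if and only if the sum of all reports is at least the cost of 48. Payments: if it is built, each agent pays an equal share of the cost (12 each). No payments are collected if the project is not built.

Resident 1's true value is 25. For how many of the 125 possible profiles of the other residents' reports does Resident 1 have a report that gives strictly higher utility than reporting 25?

Others report (7, 7, 7): truth gives 0; report 27 gives 13 > 0. Violating.
Others report (5, 5, 5): truth gives 0; no alternative beats it.
Others report (5, 5, 7): truth gives 0; no alternative beats it.
(Checking all 125 profiles: 1 has a profitable deviation, 124 do not.)

1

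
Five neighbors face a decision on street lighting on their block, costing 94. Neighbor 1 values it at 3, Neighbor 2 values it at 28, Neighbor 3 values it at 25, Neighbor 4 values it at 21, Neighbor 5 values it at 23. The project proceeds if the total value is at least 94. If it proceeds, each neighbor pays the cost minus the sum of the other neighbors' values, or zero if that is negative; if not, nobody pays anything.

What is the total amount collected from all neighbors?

Total value 100 ≥ cost 94, so it is built.
Neighbor 1: others sum to 97; max(0, 94 - 97) = 0.
Neighbor 2: others sum to 72; max(0, 94 - 72) = 22.
Neighbor 3: others sum to 75; max(0, 94 - 75) = 19.
Neighbor 4: others sum to 79; max(0, 94 - 79) = 15.
Neighbor 5: others sum to 77; max(0, 94 - 77) = 17.
Total collected = 0 + 22 + 19 + 15 + 17 = 73.

73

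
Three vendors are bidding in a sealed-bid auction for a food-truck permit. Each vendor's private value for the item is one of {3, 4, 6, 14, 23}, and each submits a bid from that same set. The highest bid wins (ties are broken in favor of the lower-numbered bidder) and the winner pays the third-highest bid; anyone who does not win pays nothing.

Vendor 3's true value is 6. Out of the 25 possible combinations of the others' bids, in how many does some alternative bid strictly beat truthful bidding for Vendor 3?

8

Others bid (3, 6): truth gives 0; bid 14 gives 3 > 0. Violating.
Others bid (3, 14): truth gives 0; bid 23 gives 3 > 0. Violating.
Others bid (4, 6): truth gives 0; bid 14 gives 2 > 0. Violating.
Others bid (4, 14): truth gives 0; bid 23 gives 2 > 0. Violating.
Others bid (3, 3): truth gives 3; no alternative beats it.
Others bid (3, 4): truth gives 3; no alternative beats it.
(Checking all 25 profiles: 8 have a profitable deviation, 17 do not.)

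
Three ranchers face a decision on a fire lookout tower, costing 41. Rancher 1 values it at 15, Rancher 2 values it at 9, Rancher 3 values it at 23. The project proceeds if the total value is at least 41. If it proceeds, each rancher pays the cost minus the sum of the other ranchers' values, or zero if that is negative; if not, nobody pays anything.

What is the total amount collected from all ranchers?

29

Total value 47 ≥ cost 41, so it is built.
Rancher 1: others sum to 32; max(0, 41 - 32) = 9.
Rancher 2: others sum to 38; max(0, 41 - 38) = 3.
Rancher 3: others sum to 24; max(0, 41 - 24) = 17.
Total collected = 9 + 3 + 17 = 29.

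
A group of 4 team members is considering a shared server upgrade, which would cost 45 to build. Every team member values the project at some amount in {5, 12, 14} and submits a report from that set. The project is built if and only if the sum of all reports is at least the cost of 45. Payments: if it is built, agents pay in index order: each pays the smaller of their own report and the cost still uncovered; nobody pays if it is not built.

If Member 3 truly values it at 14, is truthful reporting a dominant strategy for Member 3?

No

Consider the case where Member 1 reports 5, Member 2 reports 14 and Member 4 reports 14.
Truthful report 14: project built, pays 14, utility 14 - 14 = 0.
Report 12 instead: project built, pays 12, utility 14 - 12 = 2.
Since 2 > 0, reporting 12 is strictly better here, so truthful reporting is not dominant.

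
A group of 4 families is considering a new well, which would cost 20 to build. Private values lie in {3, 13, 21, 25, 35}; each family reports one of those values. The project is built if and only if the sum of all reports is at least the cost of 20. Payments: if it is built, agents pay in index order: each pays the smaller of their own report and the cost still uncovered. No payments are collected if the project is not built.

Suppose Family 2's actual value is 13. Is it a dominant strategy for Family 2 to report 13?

Consider the case where Family 1 reports 3, Family 3 reports 3 and Family 4 reports 13.
Truthful report 13: project built, pays 13, utility 13 - 13 = 0.
Report 3 instead: project built, pays 3, utility 13 - 3 = 10.
Since 10 > 0, reporting 3 is strictly better here, so truthful reporting is not dominant.

No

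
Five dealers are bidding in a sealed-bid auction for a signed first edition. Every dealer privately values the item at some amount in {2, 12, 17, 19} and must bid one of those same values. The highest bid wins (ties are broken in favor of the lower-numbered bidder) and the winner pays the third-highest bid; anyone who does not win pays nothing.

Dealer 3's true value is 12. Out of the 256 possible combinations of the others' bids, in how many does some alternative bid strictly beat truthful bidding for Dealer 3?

Others bid (2, 2, 2, 17): truth gives 0; bid 17 gives 10 > 0. Violating.
Others bid (2, 2, 2, 19): truth gives 0; bid 19 gives 10 > 0. Violating.
Others bid (2, 2, 17, 2): truth gives 0; bid 17 gives 10 > 0. Violating.
Others bid (2, 2, 19, 2): truth gives 0; bid 19 gives 10 > 0. Violating.
Others bid (2, 2, 2, 2): truth gives 10; no alternative beats it.
Others bid (2, 2, 2, 12): truth gives 10; no alternative beats it.
(Checking all 256 profiles: 8 have a profitable deviation, 248 do not.)

8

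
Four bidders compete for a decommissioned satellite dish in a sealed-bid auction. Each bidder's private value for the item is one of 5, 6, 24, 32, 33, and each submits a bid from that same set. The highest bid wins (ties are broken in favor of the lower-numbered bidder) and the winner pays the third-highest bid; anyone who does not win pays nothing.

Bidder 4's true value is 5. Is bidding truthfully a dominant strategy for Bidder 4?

Yes

Check each profile of the others' bids and compare truth against every alternative bid.
Others bid (5, 5, 5): truth gives 0, best alternative gives 0.
Others bid (5, 5, 6): truth gives 0, best alternative gives 0.
Others bid (5, 5, 24): truth gives 0, best alternative gives 0.
Others bid (5, 5, 32): truth gives 0, best alternative gives 0.
Others bid (5, 5, 33): truth gives 0, best alternative gives 0.
Others bid (5, 6, 5): truth gives 0, best alternative gives 0.
(Remaining 119 profiles checked similarly; truth is weakly best in each.)
In every case the truthful bid is at least as good as any alternative, so it is a dominant strategy.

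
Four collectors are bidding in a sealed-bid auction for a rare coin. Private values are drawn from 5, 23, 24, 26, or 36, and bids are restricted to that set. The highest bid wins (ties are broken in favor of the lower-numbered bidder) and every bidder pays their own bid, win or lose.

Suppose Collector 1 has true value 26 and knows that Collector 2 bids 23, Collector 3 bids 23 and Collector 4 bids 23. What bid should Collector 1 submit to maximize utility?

Bid 5: loses but pays 5, utility -5.
Bid 23: wins, pays 23, utility 26 - 23 = 3.
Bid 24: wins, pays 24, utility 26 - 24 = 2.
Bid 26: wins, pays 26, utility 26 - 26 = 0.
Bid 36: wins, pays 36, utility 26 - 36 = -10.
The best choice is 23 with utility 3.

23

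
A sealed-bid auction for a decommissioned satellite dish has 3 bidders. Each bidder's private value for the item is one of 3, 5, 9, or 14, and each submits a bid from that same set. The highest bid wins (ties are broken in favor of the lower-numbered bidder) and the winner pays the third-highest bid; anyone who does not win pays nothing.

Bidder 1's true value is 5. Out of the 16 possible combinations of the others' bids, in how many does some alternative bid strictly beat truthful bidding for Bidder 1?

4

Others bid (3, 9): truth gives 0; bid 9 gives 2 > 0. Violating.
Others bid (3, 14): truth gives 0; bid 14 gives 2 > 0. Violating.
Others bid (9, 3): truth gives 0; bid 9 gives 2 > 0. Violating.
Others bid (14, 3): truth gives 0; bid 14 gives 2 > 0. Violating.
Others bid (3, 3): truth gives 2; no alternative beats it.
Others bid (3, 5): truth gives 2; no alternative beats it.
(Checking all 16 profiles: 4 have a profitable deviation, 12 do not.)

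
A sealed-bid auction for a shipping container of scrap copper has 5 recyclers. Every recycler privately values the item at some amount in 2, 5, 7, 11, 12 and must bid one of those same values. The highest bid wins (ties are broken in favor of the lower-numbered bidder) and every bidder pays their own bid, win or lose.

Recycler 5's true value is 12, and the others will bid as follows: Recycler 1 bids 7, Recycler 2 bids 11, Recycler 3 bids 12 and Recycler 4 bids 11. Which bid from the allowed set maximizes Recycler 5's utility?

2

Bid 2: loses but pays 2, utility -2.
Bid 5: loses but pays 5, utility -5.
Bid 7: loses but pays 7, utility -7.
Bid 11: loses but pays 11, utility -11.
Bid 12: loses but pays 12, utility -12.
The best choice is 2 with utility -2.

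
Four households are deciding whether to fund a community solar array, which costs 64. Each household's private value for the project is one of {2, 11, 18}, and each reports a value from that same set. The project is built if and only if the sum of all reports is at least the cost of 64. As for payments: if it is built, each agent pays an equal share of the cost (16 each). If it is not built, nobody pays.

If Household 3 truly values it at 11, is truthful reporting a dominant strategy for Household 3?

No

Consider the case where Household 1 reports 18, Household 2 reports 18 and Household 4 reports 18.
Truthful report 11: project built, pays 16, utility 11 - 16 = -5.
Report 2 instead: project not built, utility 0.
Since 0 > -5, reporting 2 is strictly better here, so truthful reporting is not dominant.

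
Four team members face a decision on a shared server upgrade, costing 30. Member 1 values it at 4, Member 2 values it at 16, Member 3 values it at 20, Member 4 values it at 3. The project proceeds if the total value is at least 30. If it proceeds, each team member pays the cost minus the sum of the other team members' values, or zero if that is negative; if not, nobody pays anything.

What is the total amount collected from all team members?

10

Total value 43 ≥ cost 30, so it is built.
Member 1: others sum to 39; max(0, 30 - 39) = 0.
Member 2: others sum to 27; max(0, 30 - 27) = 3.
Member 3: others sum to 23; max(0, 30 - 23) = 7.
Member 4: others sum to 40; max(0, 30 - 40) = 0.
Total collected = 0 + 3 + 7 + 0 = 10.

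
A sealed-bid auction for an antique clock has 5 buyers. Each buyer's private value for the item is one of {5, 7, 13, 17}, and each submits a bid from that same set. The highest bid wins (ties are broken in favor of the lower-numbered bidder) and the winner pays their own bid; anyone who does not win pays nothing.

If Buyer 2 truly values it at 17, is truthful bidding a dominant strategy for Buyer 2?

Consider the case where Buyer 1 bids 5, Buyer 3 bids 5, Buyer 4 bids 5 and Buyer 5 bids 5.
Truthful bid 17: wins, pays 17, utility 17 - 17 = 0.
Bid 7 instead: wins, pays 7, utility 17 - 7 = 10.
Since 10 > 0, bidding 7 is strictly better here, so truthful bidding is not dominant.

No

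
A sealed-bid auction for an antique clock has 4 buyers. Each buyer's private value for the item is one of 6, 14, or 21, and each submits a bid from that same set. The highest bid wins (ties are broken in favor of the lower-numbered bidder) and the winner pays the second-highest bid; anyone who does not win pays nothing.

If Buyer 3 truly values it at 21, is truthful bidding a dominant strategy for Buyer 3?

Yes

Check each profile of the others' bids and compare truth against every alternative bid.
Others bid (6, 14, 6): truth gives 7, best alternative gives 0.
Others bid (6, 14, 14): truth gives 7, best alternative gives 0.
Others bid (14, 6, 6): truth gives 7, best alternative gives 0.
Others bid (14, 6, 14): truth gives 7, best alternative gives 0.
Others bid (14, 14, 6): truth gives 7, best alternative gives 0.
Others bid (14, 14, 14): truth gives 7, best alternative gives 0.
(Remaining 21 profiles checked similarly; truth is weakly best in each.)
In every case the truthful bid is at least as good as any alternative, so it is a dominant strategy.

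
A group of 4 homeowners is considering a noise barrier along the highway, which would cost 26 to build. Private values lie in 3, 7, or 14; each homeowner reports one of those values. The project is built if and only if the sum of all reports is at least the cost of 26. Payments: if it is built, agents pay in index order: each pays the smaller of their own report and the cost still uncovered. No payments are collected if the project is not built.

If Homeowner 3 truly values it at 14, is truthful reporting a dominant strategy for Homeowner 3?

No

Consider the case where Homeowner 1 reports 3, Homeowner 2 reports 3 and Homeowner 4 reports 14.
Truthful report 14: project built, pays 14, utility 14 - 14 = 0.
Report 7 instead: project built, pays 7, utility 14 - 7 = 7.
Since 7 > 0, reporting 7 is strictly better here, so truthful reporting is not dominant.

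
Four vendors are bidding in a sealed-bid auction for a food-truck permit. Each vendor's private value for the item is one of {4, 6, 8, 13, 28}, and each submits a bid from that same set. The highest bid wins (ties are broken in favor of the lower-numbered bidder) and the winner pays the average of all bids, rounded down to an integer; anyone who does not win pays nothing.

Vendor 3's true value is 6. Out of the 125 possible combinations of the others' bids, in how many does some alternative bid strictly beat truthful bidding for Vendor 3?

Others bid (4, 6, 4): truth gives 0; bid 8 gives 1 > 0. Violating.
Others bid (6, 4, 4): truth gives 0; bid 8 gives 1 > 0. Violating.
Others bid (4, 4, 4): truth gives 2; no alternative beats it.
Others bid (4, 4, 6): truth gives 1; no alternative beats it.
(Checking all 125 profiles: 2 have a profitable deviation, 123 do not.)

2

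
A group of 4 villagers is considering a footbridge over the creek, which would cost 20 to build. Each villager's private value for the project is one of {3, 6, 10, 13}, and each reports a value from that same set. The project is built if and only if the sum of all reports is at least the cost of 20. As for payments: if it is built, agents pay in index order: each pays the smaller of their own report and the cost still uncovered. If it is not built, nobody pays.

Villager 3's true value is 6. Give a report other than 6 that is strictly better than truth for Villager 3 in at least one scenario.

3

Suppose Villager 1 reports 3, Villager 2 reports 3 and Villager 4 reports 13.
Report 6: project built, pays 6, utility 6 - 6 = 0.
Report 3: project built, pays 3, utility 6 - 3 = 3.
So reporting 3 beats truth here (3 > 0).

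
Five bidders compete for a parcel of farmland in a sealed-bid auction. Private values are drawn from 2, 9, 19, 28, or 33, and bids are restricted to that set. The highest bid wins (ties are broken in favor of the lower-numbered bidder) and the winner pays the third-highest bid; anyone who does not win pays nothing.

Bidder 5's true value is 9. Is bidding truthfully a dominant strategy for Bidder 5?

Consider the case where Bidder 1 bids 2, Bidder 2 bids 2, Bidder 3 bids 2 and Bidder 4 bids 9.
Truthful bid 9: loses, pays 0, utility 0.
Bid 19 instead: wins, pays 2, utility 9 - 2 = 7.
Since 7 > 0, bidding 19 is strictly better here, so truthful bidding is not dominant.

No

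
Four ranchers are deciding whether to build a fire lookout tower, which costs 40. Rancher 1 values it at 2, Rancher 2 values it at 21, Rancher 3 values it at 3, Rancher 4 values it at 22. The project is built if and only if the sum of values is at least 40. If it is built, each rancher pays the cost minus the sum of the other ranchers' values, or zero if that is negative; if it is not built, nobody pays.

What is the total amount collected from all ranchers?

Total value 48 ≥ cost 40, so it is built.
Rancher 1: others sum to 46; max(0, 40 - 46) = 0.
Rancher 2: others sum to 27; max(0, 40 - 27) = 13.
Rancher 3: others sum to 45; max(0, 40 - 45) = 0.
Rancher 4: others sum to 26; max(0, 40 - 26) = 14.
Total collected = 0 + 13 + 0 + 14 = 27.

27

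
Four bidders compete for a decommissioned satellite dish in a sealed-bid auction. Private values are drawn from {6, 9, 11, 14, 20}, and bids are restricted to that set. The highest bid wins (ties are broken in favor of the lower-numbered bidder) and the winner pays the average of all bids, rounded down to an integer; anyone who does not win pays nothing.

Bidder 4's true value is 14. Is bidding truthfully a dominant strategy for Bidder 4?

No

Consider the case where Bidder 1 bids 6, Bidder 2 bids 6 and Bidder 3 bids 6.
Truthful bid 14: wins, pays 8, utility 14 - 8 = 6.
Bid 9 instead: wins, pays 6, utility 14 - 6 = 8.
Since 8 > 6, bidding 9 is strictly better here, so truthful bidding is not dominant.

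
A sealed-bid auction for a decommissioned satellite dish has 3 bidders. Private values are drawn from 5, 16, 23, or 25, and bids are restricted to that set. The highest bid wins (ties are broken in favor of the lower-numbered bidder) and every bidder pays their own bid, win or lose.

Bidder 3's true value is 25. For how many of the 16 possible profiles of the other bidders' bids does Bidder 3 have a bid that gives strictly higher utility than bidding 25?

Others bid (5, 5): truth gives 0; bid 16 gives 9 > 0. Violating.
Others bid (5, 16): truth gives 0; bid 23 gives 2 > 0. Violating.
Others bid (5, 25): truth gives -25; bid 5 gives -5 > -25. Violating.
Others bid (16, 5): truth gives 0; bid 23 gives 2 > 0. Violating.
Others bid (5, 23): truth gives 0; no alternative beats it.
Others bid (16, 23): truth gives 0; no alternative beats it.
(Checking all 16 profiles: 11 have a profitable deviation, 5 do not.)

11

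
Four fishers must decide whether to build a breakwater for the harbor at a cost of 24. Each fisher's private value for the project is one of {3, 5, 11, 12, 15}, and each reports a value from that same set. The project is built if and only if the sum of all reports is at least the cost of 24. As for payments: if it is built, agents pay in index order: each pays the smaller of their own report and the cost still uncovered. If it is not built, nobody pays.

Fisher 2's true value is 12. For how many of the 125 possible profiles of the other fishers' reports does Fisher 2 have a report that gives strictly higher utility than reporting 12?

121

Others report (3, 3, 11): truth gives 0; report 11 gives 1 > 0. Violating.
Others report (3, 3, 12): truth gives 0; report 11 gives 1 > 0. Violating.
Others report (3, 3, 15): truth gives 0; report 3 gives 9 > 0. Violating.
Others report (3, 5, 5): truth gives 0; report 11 gives 1 > 0. Violating.
Others report (3, 3, 3): truth gives 0; no alternative beats it.
Others report (3, 3, 5): truth gives 0; no alternative beats it.
(Checking all 125 profiles: 121 have a profitable deviation, 4 do not.)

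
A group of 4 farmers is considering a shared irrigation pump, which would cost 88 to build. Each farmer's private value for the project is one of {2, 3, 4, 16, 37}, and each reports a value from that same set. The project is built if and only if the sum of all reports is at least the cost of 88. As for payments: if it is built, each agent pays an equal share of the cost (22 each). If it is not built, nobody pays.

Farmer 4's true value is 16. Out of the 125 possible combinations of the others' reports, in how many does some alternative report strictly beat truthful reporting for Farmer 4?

9

Others report (2, 37, 37): truth gives -6; report 2 gives 0 > -6. Violating.
Others report (3, 37, 37): truth gives -6; report 2 gives 0 > -6. Violating.
Others report (4, 37, 37): truth gives -6; report 2 gives 0 > -6. Violating.
Others report (37, 2, 37): truth gives -6; report 2 gives 0 > -6. Violating.
Others report (2, 2, 2): truth gives 0; no alternative beats it.
Others report (2, 2, 3): truth gives 0; no alternative beats it.
(Checking all 125 profiles: 9 have a profitable deviation, 116 do not.)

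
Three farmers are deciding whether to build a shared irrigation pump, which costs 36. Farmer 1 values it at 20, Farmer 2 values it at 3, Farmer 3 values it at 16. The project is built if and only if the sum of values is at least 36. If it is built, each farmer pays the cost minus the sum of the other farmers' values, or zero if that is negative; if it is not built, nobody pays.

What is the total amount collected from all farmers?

30

Total value 39 ≥ cost 36, so it is built.
Farmer 1: others sum to 19; max(0, 36 - 19) = 17.
Farmer 2: others sum to 36; max(0, 36 - 36) = 0.
Farmer 3: others sum to 23; max(0, 36 - 23) = 13.
Total collected = 17 + 0 + 13 = 30.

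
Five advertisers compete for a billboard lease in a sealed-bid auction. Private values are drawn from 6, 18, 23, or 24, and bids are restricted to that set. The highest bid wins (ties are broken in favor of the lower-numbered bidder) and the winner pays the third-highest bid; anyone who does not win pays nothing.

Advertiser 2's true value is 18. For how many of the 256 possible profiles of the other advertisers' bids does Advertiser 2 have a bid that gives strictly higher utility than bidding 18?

8

Others bid (6, 6, 6, 23): truth gives 0; bid 23 gives 12 > 0. Violating.
Others bid (6, 6, 6, 24): truth gives 0; bid 24 gives 12 > 0. Violating.
Others bid (6, 6, 23, 6): truth gives 0; bid 23 gives 12 > 0. Violating.
Others bid (6, 6, 24, 6): truth gives 0; bid 24 gives 12 > 0. Violating.
Others bid (6, 6, 6, 6): truth gives 12; no alternative beats it.
Others bid (6, 6, 6, 18): truth gives 12; no alternative beats it.
(Checking all 256 profiles: 8 have a profitable deviation, 248 do not.)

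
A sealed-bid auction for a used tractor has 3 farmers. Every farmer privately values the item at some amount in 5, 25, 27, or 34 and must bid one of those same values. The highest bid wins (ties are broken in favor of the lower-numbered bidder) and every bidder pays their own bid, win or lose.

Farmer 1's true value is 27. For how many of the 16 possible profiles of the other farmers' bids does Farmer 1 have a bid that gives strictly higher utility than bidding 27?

Others bid (5, 5): truth gives 0; bid 5 gives 22 > 0. Violating.
Others bid (5, 25): truth gives 0; bid 25 gives 2 > 0. Violating.
Others bid (5, 34): truth gives -27; bid 5 gives -5 > -27. Violating.
Others bid (25, 5): truth gives 0; bid 25 gives 2 > 0. Violating.
Others bid (5, 27): truth gives 0; no alternative beats it.
Others bid (25, 27): truth gives 0; no alternative beats it.
(Checking all 16 profiles: 11 have a profitable deviation, 5 do not.)

11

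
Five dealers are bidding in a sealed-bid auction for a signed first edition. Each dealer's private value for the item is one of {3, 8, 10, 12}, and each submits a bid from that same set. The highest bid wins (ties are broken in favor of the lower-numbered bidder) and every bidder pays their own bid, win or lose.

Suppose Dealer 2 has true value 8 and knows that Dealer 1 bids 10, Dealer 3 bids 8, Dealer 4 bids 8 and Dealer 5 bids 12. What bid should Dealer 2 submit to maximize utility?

Bid 3: loses but pays 3, utility -3.
Bid 8: loses but pays 8, utility -8.
Bid 10: loses but pays 10, utility -10.
Bid 12: wins, pays 12, utility 8 - 12 = -4.
The best choice is 3 with utility -3.

3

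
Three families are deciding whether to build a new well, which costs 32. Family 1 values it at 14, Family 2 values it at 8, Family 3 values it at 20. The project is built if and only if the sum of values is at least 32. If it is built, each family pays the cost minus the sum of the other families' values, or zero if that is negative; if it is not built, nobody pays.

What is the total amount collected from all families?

Total value 42 ≥ cost 32, so it is built.
Family 1: others sum to 28; max(0, 32 - 28) = 4.
Family 2: others sum to 34; max(0, 32 - 34) = 0.
Family 3: others sum to 22; max(0, 32 - 22) = 10.
Total collected = 4 + 0 + 10 = 14.

14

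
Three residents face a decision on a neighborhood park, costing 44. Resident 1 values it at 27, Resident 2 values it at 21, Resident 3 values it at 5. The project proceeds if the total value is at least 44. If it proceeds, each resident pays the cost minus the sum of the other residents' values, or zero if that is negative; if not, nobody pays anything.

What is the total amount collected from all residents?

30

Total value 53 ≥ cost 44, so it is built.
Resident 1: others sum to 26; max(0, 44 - 26) = 18.
Resident 2: others sum to 32; max(0, 44 - 32) = 12.
Resident 3: others sum to 48; max(0, 44 - 48) = 0.
Total collected = 18 + 12 + 0 = 30.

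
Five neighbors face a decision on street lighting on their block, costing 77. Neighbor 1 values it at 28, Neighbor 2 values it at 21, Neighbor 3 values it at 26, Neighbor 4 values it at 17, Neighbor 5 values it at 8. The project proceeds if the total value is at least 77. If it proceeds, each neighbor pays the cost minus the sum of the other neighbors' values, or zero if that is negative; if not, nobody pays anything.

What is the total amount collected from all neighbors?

8

Total value 100 ≥ cost 77, so it is built.
Neighbor 1: others sum to 72; max(0, 77 - 72) = 5.
Neighbor 2: others sum to 79; max(0, 77 - 79) = 0.
Neighbor 3: others sum to 74; max(0, 77 - 74) = 3.
Neighbor 4: others sum to 83; max(0, 77 - 83) = 0.
Neighbor 5: others sum to 92; max(0, 77 - 92) = 0.
Total collected = 5 + 0 + 3 + 0 + 0 = 8.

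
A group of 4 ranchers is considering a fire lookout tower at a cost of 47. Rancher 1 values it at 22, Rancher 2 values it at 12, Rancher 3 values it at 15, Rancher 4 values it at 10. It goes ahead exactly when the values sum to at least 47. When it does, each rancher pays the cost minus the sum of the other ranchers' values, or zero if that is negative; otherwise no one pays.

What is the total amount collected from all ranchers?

13

Total value 59 ≥ cost 47, so it is built.
Rancher 1: others sum to 37; max(0, 47 - 37) = 10.
Rancher 2: others sum to 47; max(0, 47 - 47) = 0.
Rancher 3: others sum to 44; max(0, 47 - 44) = 3.
Rancher 4: others sum to 49; max(0, 47 - 49) = 0.
Total collected = 10 + 0 + 3 + 0 = 13.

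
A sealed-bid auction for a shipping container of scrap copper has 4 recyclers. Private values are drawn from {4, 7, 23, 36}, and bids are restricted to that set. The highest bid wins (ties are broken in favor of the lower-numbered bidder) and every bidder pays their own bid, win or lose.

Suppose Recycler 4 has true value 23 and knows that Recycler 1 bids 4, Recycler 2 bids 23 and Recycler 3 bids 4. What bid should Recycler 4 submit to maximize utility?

4

Bid 4: loses but pays 4, utility -4.
Bid 7: loses but pays 7, utility -7.
Bid 23: loses but pays 23, utility -23.
Bid 36: wins, pays 36, utility 23 - 36 = -13.
The best choice is 4 with utility -4.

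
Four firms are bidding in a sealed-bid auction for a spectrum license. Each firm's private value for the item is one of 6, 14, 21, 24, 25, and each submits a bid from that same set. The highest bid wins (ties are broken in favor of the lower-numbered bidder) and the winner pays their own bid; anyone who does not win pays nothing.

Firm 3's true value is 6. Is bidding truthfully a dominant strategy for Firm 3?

Yes

Check each profile of the others' bids and compare truth against every alternative bid.
Others bid (6, 6, 6): truth gives 0, best alternative gives -8.
Others bid (6, 6, 14): truth gives 0, best alternative gives -8.
Others bid (6, 6, 21): truth gives 0, best alternative gives 0.
Others bid (6, 6, 24): truth gives 0, best alternative gives 0.
Others bid (6, 6, 25): truth gives 0, best alternative gives 0.
Others bid (6, 14, 6): truth gives 0, best alternative gives 0.
(Remaining 119 profiles checked similarly; truth is weakly best in each.)
In every case the truthful bid is at least as good as any alternative, so it is a dominant strategy.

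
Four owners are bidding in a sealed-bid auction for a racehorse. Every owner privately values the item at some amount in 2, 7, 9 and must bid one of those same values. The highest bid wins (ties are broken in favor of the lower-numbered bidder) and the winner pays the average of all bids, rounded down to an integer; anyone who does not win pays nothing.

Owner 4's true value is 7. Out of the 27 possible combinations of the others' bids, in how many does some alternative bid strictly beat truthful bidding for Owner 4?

6

Others bid (2, 2, 7): truth gives 0; bid 9 gives 2 > 0. Violating.
Others bid (2, 7, 2): truth gives 0; bid 9 gives 2 > 0. Violating.
Others bid (2, 7, 7): truth gives 0; bid 9 gives 1 > 0. Violating.
Others bid (7, 2, 2): truth gives 0; bid 9 gives 2 > 0. Violating.
Others bid (2, 2, 2): truth gives 4; no alternative beats it.
Others bid (2, 2, 9): truth gives 0; no alternative beats it.
(Checking all 27 profiles: 6 have a profitable deviation, 21 do not.)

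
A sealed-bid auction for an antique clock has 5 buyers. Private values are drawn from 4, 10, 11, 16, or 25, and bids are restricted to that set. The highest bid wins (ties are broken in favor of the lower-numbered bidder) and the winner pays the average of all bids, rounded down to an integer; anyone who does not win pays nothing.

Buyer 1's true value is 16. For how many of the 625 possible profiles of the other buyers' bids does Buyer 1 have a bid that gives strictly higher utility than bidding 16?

Others bid (4, 4, 4, 4): truth gives 10; bid 4 gives 12 > 10. Violating.
Others bid (4, 4, 4, 10): truth gives 9; bid 10 gives 10 > 9. Violating.
Others bid (4, 4, 4, 11): truth gives 9; bid 11 gives 10 > 9. Violating.
Others bid (4, 4, 4, 25): truth gives 0; bid 25 gives 4 > 0. Violating.
Others bid (4, 4, 4, 16): truth gives 8; no alternative beats it.
Others bid (4, 4, 10, 16): truth gives 6; no alternative beats it.
(Checking all 625 profiles: 169 have a profitable deviation, 456 do not.)

169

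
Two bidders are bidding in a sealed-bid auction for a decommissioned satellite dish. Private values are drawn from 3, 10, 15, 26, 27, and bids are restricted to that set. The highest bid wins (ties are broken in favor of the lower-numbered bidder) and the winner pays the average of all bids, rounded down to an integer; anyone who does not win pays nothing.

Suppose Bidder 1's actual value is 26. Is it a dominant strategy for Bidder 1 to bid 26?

No

Consider the case where Bidder 2 bids 3.
Truthful bid 26: wins, pays 14, utility 26 - 14 = 12.
Bid 3 instead: wins, pays 3, utility 26 - 3 = 23.
Since 23 > 12, bidding 3 is strictly better here, so truthful bidding is not dominant.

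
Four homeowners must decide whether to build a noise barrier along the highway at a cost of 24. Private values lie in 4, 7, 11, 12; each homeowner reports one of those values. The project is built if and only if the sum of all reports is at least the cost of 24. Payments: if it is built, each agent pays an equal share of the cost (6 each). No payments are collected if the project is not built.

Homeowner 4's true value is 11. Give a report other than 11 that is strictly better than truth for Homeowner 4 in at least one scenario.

Suppose Homeowner 1 reports 4, Homeowner 2 reports 4 and Homeowner 3 reports 4.
Report 11: project not built, utility 0.
Report 12: project built, pays 6, utility 11 - 6 = 5.
So reporting 12 beats truth here (5 > 0).

12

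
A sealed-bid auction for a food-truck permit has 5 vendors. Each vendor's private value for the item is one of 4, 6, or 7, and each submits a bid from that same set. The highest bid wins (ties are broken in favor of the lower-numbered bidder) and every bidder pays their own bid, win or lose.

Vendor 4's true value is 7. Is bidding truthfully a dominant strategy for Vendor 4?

Consider the case where Vendor 1 bids 4, Vendor 2 bids 4, Vendor 3 bids 4 and Vendor 5 bids 4.
Truthful bid 7: wins, pays 7, utility 7 - 7 = 0.
Bid 6 instead: wins, pays 6, utility 7 - 6 = 1.
Since 1 > 0, bidding 6 is strictly better here, so truthful bidding is not dominant.

No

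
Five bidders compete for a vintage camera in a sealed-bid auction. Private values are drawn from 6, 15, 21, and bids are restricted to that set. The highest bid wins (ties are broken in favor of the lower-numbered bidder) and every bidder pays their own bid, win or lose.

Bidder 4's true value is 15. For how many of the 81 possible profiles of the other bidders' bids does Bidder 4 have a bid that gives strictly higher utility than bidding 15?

79

Others bid (6, 6, 6, 21): truth gives -15; bid 6 gives -6 > -15. Violating.
Others bid (6, 6, 15, 6): truth gives -15; bid 6 gives -6 > -15. Violating.
Others bid (6, 6, 15, 15): truth gives -15; bid 6 gives -6 > -15. Violating.
Others bid (6, 6, 15, 21): truth gives -15; bid 6 gives -6 > -15. Violating.
Others bid (6, 6, 6, 6): truth gives 0; no alternative beats it.
Others bid (6, 6, 6, 15): truth gives 0; no alternative beats it.
(Checking all 81 profiles: 79 have a profitable deviation, 2 do not.)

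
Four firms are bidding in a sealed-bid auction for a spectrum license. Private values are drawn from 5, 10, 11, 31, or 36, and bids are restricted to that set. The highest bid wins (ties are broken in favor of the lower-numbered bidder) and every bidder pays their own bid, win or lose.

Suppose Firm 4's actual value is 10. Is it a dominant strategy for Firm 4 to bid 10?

No

Consider the case where Firm 1 bids 5, Firm 2 bids 5 and Firm 3 bids 10.
Truthful bid 10: loses but pays 10, utility -10.
Bid 5 instead: loses but pays 5, utility -5.
Since -5 > -10, bidding 5 is strictly better here, so truthful bidding is not dominant.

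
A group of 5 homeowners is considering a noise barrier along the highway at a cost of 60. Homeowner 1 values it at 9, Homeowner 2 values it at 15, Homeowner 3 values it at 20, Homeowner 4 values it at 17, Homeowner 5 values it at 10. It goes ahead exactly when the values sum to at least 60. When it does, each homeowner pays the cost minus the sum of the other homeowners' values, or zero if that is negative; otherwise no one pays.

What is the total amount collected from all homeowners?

19

Total value 71 ≥ cost 60, so it is built.
Homeowner 1: others sum to 62; max(0, 60 - 62) = 0.
Homeowner 2: others sum to 56; max(0, 60 - 56) = 4.
Homeowner 3: others sum to 51; max(0, 60 - 51) = 9.
Homeowner 4: others sum to 54; max(0, 60 - 54) = 6.
Homeowner 5: others sum to 61; max(0, 60 - 61) = 0.
Total collected = 0 + 4 + 9 + 6 + 0 = 19.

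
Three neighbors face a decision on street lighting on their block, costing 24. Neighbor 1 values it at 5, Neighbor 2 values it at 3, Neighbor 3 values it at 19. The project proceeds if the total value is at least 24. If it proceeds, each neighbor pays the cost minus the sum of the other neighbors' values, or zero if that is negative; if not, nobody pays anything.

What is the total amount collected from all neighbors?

18

Total value 27 ≥ cost 24, so it is built.
Neighbor 1: others sum to 22; max(0, 24 - 22) = 2.
Neighbor 2: others sum to 24; max(0, 24 - 24) = 0.
Neighbor 3: others sum to 8; max(0, 24 - 8) = 16.
Total collected = 2 + 0 + 16 = 18.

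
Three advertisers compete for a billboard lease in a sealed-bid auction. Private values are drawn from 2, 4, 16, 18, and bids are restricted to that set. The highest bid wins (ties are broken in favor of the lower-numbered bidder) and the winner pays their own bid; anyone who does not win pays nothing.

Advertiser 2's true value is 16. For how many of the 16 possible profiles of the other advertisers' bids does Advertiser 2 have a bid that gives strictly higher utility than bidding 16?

2

Others bid (2, 2): truth gives 0; bid 4 gives 12 > 0. Violating.
Others bid (2, 4): truth gives 0; bid 4 gives 12 > 0. Violating.
Others bid (2, 16): truth gives 0; no alternative beats it.
Others bid (2, 18): truth gives 0; no alternative beats it.
(Checking all 16 profiles: 2 have a profitable deviation, 14 do not.)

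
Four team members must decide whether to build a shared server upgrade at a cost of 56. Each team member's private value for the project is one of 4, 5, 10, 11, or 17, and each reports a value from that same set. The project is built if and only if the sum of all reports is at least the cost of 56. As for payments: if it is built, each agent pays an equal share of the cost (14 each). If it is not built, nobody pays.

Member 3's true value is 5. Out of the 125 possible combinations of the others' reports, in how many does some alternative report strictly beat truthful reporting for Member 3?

Others report (17, 17, 17): truth gives -9; report 4 gives 0 > -9. Violating.
Others report (4, 4, 4): truth gives 0; no alternative beats it.
Others report (4, 4, 5): truth gives 0; no alternative beats it.
(Checking all 125 profiles: 1 has a profitable deviation, 124 do not.)

1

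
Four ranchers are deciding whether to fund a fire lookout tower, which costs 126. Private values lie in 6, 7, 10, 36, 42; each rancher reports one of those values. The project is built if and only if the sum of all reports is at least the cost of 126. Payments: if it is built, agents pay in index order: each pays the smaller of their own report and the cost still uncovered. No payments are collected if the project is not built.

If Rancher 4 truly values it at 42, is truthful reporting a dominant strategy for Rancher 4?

Yes

Check each profile of the others' reports and compare truth against every alternative report.
Others report (10, 36, 42): truth gives 4, best alternative gives 0.
Others report (10, 42, 36): truth gives 4, best alternative gives 0.
Others report (36, 10, 42): truth gives 4, best alternative gives 0.
Others report (36, 42, 10): truth gives 4, best alternative gives 0.
Others report (42, 10, 36): truth gives 4, best alternative gives 0.
Others report (42, 36, 10): truth gives 4, best alternative gives 0.
(Remaining 119 profiles checked similarly; truth is weakly best in each.)
In every case the truthful report is at least as good as any alternative, so it is a dominant strategy.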